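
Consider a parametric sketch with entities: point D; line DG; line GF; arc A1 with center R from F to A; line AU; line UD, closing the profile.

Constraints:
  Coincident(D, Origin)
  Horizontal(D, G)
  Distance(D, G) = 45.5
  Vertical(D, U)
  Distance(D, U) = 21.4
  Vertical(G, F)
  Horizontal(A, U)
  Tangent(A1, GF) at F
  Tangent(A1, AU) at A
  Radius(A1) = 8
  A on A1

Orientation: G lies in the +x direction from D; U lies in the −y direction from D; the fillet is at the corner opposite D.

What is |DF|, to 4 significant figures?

47.43

D is at the origin; D and G share the same y with |DG| = 45.5 and G on the +x side, so G = (45.50, 0.000). D and U share the same x with |DU| = 21.4 and U on the −y side, so U = (0.000, -21.40). The virtual corner opposite D is at (45.50, -21.40). The tangent condition forces RF to be normal to GF and A1 meets AU tangentially, so RA is at right angles to AU, with radius 8.0, so the center R sits 8.0 in from both sides at R = (37.50, -13.40). That places the tangent points at F = (45.50, -13.40) on GF and A = (37.50, -21.40) on AU. Then |DF| = |F − D| = 47.43.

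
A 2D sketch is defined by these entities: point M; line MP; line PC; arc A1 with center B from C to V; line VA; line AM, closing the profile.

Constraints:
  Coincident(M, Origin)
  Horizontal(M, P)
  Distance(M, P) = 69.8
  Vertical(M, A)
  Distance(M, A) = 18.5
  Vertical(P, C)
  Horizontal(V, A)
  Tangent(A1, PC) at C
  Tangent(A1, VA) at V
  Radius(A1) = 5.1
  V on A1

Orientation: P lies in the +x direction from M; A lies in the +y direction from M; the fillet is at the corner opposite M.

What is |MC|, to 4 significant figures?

71.07

The virtual corner opposite M is at (69.80, 18.50). The tangent condition forces BC to be normal to PC and tangency of A1 to VA means the radius BV is perpendicular to VA, with radius 5.1, so the center B sits 5.1 in from both sides at B = (64.70, 13.40). That places the tangent points at C = (69.80, 13.40) on PC and V = (64.70, 18.50) on VA. Then |MC| = |C − M| = 71.07.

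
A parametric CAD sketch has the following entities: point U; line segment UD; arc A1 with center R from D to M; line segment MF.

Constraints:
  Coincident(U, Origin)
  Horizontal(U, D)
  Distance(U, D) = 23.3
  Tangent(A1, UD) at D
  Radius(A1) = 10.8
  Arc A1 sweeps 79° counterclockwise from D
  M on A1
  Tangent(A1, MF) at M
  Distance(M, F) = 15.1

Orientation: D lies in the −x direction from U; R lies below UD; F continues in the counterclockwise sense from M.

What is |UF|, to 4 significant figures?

43.68

U is at the origin; U and D share the same y with |UD| = 23.3 and D on the −x side, so D = (-23.30, 0.000). Since A1 is tangent to UD there, RD ⟂ UD, so R = D + (0, -10.8) = (-23.30, -10.80). On A1, D sits at bearing 90° from R; a 79° counterclockwise sweep puts M at bearing 169°, so M = R + 10.8·(cos 169°, sin 169°) = (-33.90, -8.739). A1 meets MF tangentially, so RM is at right angles to MF, so MF runs along (−sin 169°, cos 169°); with |MF| = 15.1, F = (-36.78, -23.56). Then |UF| = |F − U| = 43.68.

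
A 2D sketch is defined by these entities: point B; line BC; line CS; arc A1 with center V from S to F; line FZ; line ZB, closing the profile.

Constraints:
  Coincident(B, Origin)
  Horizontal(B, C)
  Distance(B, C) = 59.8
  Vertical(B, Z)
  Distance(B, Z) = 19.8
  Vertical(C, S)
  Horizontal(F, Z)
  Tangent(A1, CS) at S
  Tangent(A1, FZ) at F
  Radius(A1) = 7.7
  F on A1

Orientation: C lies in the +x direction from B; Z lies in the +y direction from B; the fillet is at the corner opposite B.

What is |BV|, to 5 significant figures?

53.487

B and Z share the same x with |BZ| = 19.8 and Z on the +y side, so Z = (0.0000, 19.800). The virtual corner opposite B is at (59.800, 19.800). The tangent condition forces VS to be normal to CS and since A1 is tangent to FZ there, VF ⟂ FZ, with radius 7.7, so the center V sits 7.7 in from both sides at V = (52.100, 12.100). Then |BV| = |V − B| = 53.487.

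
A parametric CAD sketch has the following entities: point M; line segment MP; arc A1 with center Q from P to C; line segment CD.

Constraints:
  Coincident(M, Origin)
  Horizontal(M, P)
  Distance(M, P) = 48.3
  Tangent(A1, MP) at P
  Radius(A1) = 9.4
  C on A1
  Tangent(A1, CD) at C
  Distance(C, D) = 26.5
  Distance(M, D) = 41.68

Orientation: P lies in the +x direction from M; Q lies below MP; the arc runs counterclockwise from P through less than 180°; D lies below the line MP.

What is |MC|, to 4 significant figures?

40.09

Checks: M = (0.00, 0.00) ✓; |MP| = 48.30 ✓; |QC| = 9.400 ✓; ∠(QC, CD) = 90.00° ✓; |CD| = 26.50 ✓; |MD| = 41.68 ✓.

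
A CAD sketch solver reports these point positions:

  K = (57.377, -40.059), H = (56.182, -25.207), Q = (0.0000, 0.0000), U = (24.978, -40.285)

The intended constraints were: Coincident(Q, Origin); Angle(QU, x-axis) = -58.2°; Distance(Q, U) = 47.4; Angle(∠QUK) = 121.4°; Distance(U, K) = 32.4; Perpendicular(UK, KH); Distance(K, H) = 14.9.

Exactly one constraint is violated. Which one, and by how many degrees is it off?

Perpendicular(UK, KH) — off by 4.20°.

Q = (0.00, 0.00) ✓; QU at -58.20° ✓; |QU| = 47.40 ✓; ∠QUK = 121.4° ✓; |UK| = 32.40 ✓; ∠(UK, KH) = 94.20° ✗; |KH| = 14.90 ✓.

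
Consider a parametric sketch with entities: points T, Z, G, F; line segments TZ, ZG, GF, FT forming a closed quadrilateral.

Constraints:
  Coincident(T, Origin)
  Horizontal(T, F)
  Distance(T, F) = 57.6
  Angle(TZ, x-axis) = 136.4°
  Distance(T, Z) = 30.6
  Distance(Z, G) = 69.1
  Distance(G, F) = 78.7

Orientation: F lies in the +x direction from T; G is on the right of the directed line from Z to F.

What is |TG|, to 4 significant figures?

46.53

Checks: |ZG| = 69.10 ✓; |GF| = 78.70 ✓.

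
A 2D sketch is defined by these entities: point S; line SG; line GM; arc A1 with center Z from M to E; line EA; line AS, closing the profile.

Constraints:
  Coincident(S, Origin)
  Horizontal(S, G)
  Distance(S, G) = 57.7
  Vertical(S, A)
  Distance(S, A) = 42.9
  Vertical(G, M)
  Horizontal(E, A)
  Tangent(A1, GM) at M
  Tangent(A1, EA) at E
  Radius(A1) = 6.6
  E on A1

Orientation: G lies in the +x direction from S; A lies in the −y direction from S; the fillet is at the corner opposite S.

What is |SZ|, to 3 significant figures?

62.7

S is at the origin; S and G share the same y with |SG| = 57.7 and G on the +x side, so G = (57.7, 0.00). S and A share the same x with |SA| = 42.9 and A on the −y side, so A = (0.00, -42.9). The virtual corner opposite S is at (57.7, -42.9). Tangency of A1 to GM means the radius ZM is perpendicular to GM and the tangent condition forces ZE to be normal to EA, with radius 6.6, so the center Z sits 6.6 in from both sides at Z = (51.1, -36.3). Then |SZ| = |Z − S| = 62.7.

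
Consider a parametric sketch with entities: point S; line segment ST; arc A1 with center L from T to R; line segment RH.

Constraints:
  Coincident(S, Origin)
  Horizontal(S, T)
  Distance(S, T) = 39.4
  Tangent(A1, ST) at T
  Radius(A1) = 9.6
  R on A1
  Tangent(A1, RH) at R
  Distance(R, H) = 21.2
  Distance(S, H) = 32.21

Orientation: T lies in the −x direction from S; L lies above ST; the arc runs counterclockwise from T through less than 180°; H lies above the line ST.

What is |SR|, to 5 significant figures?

31.279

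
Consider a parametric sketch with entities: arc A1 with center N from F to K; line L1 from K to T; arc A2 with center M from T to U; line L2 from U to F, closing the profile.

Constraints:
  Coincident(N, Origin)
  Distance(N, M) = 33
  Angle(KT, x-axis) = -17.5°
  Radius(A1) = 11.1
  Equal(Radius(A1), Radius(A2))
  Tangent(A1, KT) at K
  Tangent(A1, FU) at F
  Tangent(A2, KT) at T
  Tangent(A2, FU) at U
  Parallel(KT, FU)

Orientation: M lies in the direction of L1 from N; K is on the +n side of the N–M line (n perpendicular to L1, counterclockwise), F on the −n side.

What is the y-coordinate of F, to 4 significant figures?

-10.59

The slot axis is L1's direction at -17.5°, so u = (cos -17.5°, sin -17.5°) = (0.9537, -0.3007) and n = (−sin -17.5°, cos -17.5°) = (0.3007, 0.9537). N is at the origin and M lies 33.0 along u from N, so M = 33.0·u = (31.47, -9.923). Tangency of A1 to both parallel lines with radius 11.1 puts K and F at N ± 11.1·n: K = (3.338, 10.59), F = (-3.338, -10.59). So F.y = -10.59.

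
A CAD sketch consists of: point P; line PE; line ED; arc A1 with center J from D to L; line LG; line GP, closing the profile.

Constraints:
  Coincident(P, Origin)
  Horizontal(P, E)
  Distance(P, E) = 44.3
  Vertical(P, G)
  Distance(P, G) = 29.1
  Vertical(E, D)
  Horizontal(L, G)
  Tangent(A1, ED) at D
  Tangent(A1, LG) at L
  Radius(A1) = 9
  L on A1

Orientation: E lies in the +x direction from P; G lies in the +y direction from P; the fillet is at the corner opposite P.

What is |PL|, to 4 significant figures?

45.75

P is at the origin; P and E share the same y with |PE| = 44.3 and E on the +x side, so E = (44.30, 0.000). PG is vertical with |PG| = 29.1 and G on the +y side, so G = (0.000, 29.10). The virtual corner opposite P is at (44.30, 29.10). The tangent condition forces JD to be normal to ED and since A1 is tangent to LG there, JL ⟂ LG, with radius 9.0, so the center J sits 9.0 in from both sides at J = (35.30, 20.10). That places the tangent points at D = (44.30, 20.10) on ED and L = (35.30, 29.10) on LG. Then |PL| = |L − P| = 45.75.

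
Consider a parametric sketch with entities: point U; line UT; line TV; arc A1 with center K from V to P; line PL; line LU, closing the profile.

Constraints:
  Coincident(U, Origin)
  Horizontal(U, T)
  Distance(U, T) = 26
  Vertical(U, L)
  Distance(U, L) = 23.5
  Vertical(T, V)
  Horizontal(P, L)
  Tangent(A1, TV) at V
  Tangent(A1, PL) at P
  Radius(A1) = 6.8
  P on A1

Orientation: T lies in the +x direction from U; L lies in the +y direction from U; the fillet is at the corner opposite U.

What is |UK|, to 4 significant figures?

25.45

U is at the origin; U and T share the same y with |UT| = 26.0 and T on the +x side, so T = (26.00, 0.000). UL is vertical with |UL| = 23.5 and L on the +y side, so L = (0.000, 23.50). The virtual corner opposite U is at (26.00, 23.50). Tangency of A1 to TV means the radius KV is perpendicular to TV and since A1 is tangent to PL there, KP ⟂ PL, with radius 6.8, so the center K sits 6.8 in from both sides at K = (19.20, 16.70). Then |UK| = |K − U| = 25.45.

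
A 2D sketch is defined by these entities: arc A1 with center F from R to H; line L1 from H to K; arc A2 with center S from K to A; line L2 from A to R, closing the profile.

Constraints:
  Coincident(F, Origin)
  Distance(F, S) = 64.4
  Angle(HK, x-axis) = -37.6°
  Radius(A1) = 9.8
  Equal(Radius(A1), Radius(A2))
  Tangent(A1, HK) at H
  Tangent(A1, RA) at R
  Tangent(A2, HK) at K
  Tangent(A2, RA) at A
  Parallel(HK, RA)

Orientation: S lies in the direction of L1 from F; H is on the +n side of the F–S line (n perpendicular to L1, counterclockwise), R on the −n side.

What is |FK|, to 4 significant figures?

65.14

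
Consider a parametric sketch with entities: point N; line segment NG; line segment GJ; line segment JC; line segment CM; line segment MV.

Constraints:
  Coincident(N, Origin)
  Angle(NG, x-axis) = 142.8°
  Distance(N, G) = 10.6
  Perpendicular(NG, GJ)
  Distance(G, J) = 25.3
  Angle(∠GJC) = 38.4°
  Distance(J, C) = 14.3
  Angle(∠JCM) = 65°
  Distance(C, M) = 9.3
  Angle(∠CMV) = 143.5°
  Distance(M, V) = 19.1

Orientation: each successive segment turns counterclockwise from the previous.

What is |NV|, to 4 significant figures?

34.36

N is at the origin; NG runs at 142.8° with length 10.6, so G = (-8.443, 6.409). NG is perpendicular to GJ, so GJ runs at -127.2°; with |GJ| = 25.3, J = (-23.74, -13.74). ∠GJC = 38.4° gives JC at 14.40° from the x-axis; with |JC| = 14.3, C = (-9.889, -10.19). ∠JCM = 65.0° gives CM at 129.4° from the x-axis; with |CM| = 9.3, M = (-15.79, -3.001). ∠CMV = 143.5° gives MV at 165.9° from the x-axis; with |MV| = 19.1, V = (-34.32, 1.652). Then |NV| = |V − N| = 34.36.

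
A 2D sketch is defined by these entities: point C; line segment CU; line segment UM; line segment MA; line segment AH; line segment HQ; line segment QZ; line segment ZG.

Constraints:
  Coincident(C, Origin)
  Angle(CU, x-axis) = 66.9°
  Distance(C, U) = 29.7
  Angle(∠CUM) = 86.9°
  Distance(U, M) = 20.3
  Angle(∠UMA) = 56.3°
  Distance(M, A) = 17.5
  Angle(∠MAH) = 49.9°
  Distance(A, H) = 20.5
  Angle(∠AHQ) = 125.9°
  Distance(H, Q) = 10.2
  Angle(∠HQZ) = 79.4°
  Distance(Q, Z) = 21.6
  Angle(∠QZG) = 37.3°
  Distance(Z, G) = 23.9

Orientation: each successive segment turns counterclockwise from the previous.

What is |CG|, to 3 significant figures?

31.3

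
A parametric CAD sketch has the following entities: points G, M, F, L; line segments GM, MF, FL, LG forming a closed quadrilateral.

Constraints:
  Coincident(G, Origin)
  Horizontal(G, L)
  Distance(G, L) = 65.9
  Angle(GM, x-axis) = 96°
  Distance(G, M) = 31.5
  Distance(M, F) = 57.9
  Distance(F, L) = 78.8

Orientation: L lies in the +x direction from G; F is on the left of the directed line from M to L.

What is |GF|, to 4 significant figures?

81.88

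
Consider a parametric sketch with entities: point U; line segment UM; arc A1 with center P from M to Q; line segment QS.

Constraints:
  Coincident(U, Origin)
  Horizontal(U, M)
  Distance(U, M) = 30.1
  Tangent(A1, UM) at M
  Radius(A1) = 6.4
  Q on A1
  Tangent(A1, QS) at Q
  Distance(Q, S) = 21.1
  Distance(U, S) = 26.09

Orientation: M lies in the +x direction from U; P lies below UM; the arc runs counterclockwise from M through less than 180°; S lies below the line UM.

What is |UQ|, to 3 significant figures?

24.7

U is at the origin; U and M share the same y with |UM| = 30.1 and M on the +x side, so M = (30.1, 0.00). Since A1 is tangent to UM there, PM ⟂ UM, so P = M + (0, -6.4) = (30.1, -6.40). Since PQ ⟂ QS (tangency), |PS| = √(6.4² + 21.1²) = 22.0 regardless of where Q sits on A1. So S lies on both circle(U, 26.09) and circle(P, 22.0); the below-UM intersection is S = (14.3, -21.8). Q is the foot of the tangent from S: Q = (24.5, -3.32).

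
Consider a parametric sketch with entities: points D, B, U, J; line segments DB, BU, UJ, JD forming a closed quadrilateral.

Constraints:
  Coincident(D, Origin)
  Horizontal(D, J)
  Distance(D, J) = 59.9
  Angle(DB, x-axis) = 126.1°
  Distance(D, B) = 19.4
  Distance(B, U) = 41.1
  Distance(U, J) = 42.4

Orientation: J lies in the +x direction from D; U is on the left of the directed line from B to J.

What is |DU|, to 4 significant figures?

39.32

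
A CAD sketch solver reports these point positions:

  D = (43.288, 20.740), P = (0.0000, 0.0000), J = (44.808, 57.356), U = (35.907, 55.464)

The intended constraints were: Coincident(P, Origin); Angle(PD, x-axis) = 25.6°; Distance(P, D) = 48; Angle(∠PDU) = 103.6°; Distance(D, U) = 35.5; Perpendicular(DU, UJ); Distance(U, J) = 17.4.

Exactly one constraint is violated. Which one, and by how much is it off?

Distance(U, J) = 17.4 — off by 8.30.

P = (0.00, 0.00) ✓; PD at 25.60° ✓; |PD| = 48.00 ✓; ∠PDU = 103.6° ✓; |DU| = 35.50 ✓; ∠(DU, UJ) = 90.00° ✓; |UJ| = 9.100 ✗.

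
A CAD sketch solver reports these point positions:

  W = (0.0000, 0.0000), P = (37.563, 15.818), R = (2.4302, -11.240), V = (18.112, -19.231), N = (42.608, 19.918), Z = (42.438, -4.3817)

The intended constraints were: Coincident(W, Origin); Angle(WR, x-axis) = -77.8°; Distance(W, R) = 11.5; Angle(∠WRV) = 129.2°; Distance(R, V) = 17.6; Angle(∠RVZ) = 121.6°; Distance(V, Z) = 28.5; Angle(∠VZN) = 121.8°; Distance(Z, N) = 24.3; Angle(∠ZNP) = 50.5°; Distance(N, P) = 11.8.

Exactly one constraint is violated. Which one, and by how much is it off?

Distance(N, P) = 11.8 — off by 5.30.

W = (0.00, 0.00) ✓; WR at -77.80° ✓; |WR| = 11.50 ✓; ∠WRV = 129.2° ✓; |RV| = 17.60 ✓; ∠RVZ = 121.6° ✓; |VZ| = 28.50 ✓; ∠VZN = 121.8° ✓; |ZN| = 24.30 ✓; ∠ZNP = 50.50° ✓; |NP| = 6.501 ✗.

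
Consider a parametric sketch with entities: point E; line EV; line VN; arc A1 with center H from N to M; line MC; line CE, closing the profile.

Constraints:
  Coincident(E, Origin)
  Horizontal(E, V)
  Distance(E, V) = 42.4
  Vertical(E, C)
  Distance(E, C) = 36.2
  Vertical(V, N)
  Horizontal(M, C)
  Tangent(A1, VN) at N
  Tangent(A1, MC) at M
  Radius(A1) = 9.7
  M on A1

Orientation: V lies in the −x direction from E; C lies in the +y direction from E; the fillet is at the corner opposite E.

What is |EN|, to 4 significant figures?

50.00

E is at the origin; EV is horizontal with |EV| = 42.4 and V on the −x side, so V = (-42.40, 0.000). EC is vertical with |EC| = 36.2 and C on the +y side, so C = (0.000, 36.20). The virtual corner opposite E is at (-42.40, 36.20). Tangency of A1 to VN means the radius HN is perpendicular to VN and tangency of A1 to MC means the radius HM is perpendicular to MC, with radius 9.7, so the center H sits 9.7 in from both sides at H = (-32.70, 26.50). That places the tangent points at N = (-42.40, 26.50) on VN and M = (-32.70, 36.20) on MC. Then |EN| = |N − E| = 50.00.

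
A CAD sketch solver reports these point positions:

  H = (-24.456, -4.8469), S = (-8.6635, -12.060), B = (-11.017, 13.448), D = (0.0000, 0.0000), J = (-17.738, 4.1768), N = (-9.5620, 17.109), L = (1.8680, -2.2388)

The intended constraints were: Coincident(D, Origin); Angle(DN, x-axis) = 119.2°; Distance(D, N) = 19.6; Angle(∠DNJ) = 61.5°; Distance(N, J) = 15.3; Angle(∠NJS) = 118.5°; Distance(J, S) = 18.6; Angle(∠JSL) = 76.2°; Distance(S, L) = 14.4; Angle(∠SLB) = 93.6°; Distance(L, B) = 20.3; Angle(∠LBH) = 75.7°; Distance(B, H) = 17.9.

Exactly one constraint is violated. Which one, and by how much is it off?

Distance(B, H) = 17.9 — off by 4.80.

D = (0.00, 0.00) ✓; DN at 119.2° ✓; |DN| = 19.60 ✓; ∠DNJ = 61.50° ✓; |NJ| = 15.30 ✓; ∠NJS = 118.5° ✓; |JS| = 18.60 ✓; ∠JSL = 76.20° ✓; |SL| = 14.40 ✓; ∠SLB = 93.60° ✓; |LB| = 20.30 ✓; ∠LBH = 75.70° ✓; |BH| = 22.70 ✗.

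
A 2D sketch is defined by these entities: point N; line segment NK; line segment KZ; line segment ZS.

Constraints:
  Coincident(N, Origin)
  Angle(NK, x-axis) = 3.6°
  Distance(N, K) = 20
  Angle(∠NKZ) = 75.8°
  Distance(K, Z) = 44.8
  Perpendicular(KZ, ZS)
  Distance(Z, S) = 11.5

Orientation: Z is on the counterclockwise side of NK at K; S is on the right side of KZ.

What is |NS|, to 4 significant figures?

50.45

∠NKZ = 75.8°, so KZ runs at 3.6° + (180° − 75.8°) = 107.8° from the x-axis; with |KZ| = 44.8, Z = K + 44.8·(cos 107.8°, sin 107.8°) = (6.265, 43.91). KZ is perpendicular to ZS; with |ZS| = 11.5 on the right of KZ, S = Z + 11.5·(0.9521, 0.3057) = (17.21, 47.43). Then |NS| = |S − N| = 50.45.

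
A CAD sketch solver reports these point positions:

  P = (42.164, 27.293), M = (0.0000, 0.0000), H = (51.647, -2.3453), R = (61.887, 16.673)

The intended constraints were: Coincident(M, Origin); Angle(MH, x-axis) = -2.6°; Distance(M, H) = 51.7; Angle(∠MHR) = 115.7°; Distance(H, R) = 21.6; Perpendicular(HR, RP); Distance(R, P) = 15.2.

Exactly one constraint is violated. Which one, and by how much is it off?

Distance(R, P) = 15.2 — off by 7.20.

M = (0.00, 0.00) ✓; MH at -2.600° ✓; |MH| = 51.70 ✓; ∠MHR = 115.7° ✓; |HR| = 21.60 ✓; ∠(HR, RP) = 90.00° ✓; |RP| = 22.40 ✗.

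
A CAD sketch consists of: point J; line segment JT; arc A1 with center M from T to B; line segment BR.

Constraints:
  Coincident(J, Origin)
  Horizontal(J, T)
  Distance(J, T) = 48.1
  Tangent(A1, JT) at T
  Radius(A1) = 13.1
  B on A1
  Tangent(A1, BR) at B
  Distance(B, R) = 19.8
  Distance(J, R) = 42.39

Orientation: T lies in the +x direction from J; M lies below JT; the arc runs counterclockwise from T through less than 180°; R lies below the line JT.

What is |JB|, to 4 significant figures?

36.76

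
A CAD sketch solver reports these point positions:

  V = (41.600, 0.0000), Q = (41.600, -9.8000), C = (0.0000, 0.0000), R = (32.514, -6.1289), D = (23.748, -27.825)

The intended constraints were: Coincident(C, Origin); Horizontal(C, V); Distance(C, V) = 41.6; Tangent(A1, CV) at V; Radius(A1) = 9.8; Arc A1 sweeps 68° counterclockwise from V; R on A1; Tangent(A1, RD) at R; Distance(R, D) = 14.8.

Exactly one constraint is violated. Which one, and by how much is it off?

Distance(R, D) = 14.8 — off by 8.60.

C = (0.00, 0.00) ✓; C.y = 0.00, V.y = 0.00 ✓; |CV| = 41.60 ✓; ∠(QV, VC) = 90.00° ✓; |QV| = 9.800 ✓; bearing(Q→R) − bearing(Q→V) = 68.00° ✓; |QR| = 9.800 ✓; ∠(QR, RD) = 90.00° ✓; |RD| = 23.40 ✗.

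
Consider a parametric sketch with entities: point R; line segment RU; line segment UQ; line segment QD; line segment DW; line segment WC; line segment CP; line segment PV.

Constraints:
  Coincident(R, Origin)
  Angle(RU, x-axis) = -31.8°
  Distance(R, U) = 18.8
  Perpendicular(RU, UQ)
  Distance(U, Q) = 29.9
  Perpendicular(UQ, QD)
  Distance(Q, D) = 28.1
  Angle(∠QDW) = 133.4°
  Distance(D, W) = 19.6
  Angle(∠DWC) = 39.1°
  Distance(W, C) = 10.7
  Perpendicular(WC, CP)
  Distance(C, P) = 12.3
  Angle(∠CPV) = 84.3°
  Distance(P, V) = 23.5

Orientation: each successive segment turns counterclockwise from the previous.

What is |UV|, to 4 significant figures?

60.37

R is at the origin; RU runs at -31.8° with length 18.8, so U = (15.98, -9.907). RU ⟂ UQ, so UQ runs at 58.20°; with |UQ| = 29.9, Q = (31.73, 15.51). The perpendicularity gives QD at right angles to UQ, so QD runs at 148.2°; with |QD| = 28.1, D = (7.852, 30.31). ∠QDW = 133.4° gives DW at -165.2° from the x-axis; with |DW| = 19.6, W = (-11.10, 25.31). ∠DWC = 39.1° gives WC at -24.30° from the x-axis; with |WC| = 10.7, C = (-1.346, 20.90). WC ⟂ CP, so CP runs at 65.70°; with |CP| = 12.3, P = (3.716, 32.11). ∠CPV = 84.3° gives PV at 161.4° from the x-axis; with |PV| = 23.5, V = (-18.56, 39.61). Then |UV| = |V − U| = 60.37.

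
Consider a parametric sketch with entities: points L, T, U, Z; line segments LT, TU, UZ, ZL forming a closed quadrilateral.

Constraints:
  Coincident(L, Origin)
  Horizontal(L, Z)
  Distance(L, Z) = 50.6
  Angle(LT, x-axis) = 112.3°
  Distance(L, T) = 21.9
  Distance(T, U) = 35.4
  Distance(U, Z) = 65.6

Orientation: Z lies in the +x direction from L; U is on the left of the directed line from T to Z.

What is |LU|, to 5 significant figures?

51.812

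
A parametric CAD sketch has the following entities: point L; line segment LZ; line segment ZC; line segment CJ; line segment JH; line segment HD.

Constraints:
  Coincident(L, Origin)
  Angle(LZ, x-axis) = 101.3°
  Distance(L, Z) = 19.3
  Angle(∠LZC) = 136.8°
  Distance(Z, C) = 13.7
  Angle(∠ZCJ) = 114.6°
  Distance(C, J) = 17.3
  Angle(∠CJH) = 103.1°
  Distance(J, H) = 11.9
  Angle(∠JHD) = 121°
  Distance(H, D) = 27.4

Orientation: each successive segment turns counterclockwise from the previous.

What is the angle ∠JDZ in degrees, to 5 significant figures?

47.290°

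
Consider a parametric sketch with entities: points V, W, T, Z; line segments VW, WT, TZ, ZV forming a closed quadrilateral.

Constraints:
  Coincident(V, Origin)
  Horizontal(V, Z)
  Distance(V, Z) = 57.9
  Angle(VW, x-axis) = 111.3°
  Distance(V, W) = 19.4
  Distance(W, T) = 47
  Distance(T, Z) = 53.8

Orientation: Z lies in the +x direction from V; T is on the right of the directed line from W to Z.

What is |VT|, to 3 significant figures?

27.6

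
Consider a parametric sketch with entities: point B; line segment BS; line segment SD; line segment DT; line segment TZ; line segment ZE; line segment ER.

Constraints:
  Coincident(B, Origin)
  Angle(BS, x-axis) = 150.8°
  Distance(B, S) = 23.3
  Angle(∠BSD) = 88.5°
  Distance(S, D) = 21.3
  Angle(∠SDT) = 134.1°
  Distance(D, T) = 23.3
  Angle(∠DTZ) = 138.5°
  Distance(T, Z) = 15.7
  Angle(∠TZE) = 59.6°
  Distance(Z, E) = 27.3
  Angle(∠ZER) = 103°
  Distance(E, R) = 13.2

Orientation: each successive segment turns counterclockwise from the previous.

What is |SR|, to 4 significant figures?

18.77

∠TZE = 59.6° gives ZE at 90.10° from the x-axis; with |ZE| = 27.3, E = (-9.455, -10.25). ∠ZER = 103.0° gives ER at 167.1° from the x-axis; with |ER| = 13.2, R = (-22.32, -7.300). Then |SR| = |R − S| = 18.77.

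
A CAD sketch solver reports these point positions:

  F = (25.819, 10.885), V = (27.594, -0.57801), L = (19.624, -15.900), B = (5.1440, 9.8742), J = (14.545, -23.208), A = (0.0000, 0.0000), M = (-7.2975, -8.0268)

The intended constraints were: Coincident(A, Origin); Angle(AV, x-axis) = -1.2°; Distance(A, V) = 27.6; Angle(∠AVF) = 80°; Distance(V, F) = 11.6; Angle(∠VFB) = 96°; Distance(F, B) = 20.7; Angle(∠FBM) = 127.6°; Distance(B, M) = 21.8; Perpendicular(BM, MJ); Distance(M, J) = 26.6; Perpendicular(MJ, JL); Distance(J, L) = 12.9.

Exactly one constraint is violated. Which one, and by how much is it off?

Distance(J, L) = 12.9 — off by 4.00.

A = (0.00, 0.00) ✓; AV at -1.200° ✓; |AV| = 27.60 ✓; ∠AVF = 80.00° ✓; |VF| = 11.60 ✓; ∠VFB = 96.00° ✓; |FB| = 20.70 ✓; ∠FBM = 127.6° ✓; |BM| = 21.80 ✓; ∠(BM, MJ) = 90.00° ✓; |MJ| = 26.60 ✓; ∠(MJ, JL) = 90.00° ✓; |JL| = 8.900 ✗.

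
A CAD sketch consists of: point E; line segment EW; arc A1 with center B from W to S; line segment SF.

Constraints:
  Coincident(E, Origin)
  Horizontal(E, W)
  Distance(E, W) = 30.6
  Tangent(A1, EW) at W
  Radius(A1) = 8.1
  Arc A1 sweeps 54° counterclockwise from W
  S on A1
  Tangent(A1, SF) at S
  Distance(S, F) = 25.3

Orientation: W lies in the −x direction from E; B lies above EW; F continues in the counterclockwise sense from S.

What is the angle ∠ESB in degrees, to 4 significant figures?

151.9°

Since A1 is tangent to EW there, BW ⟂ EW, so B = W + (0, 8.1) = (-30.60, 8.100). On A1, W sits at bearing -90° from B; a 54° counterclockwise sweep puts S at bearing -36°, so S = B + 8.1·(cos -36°, sin -36°) = (-24.05, 3.339). Then cos ∠ESB = SE·SB / (|SE||SB|), giving 151.9°.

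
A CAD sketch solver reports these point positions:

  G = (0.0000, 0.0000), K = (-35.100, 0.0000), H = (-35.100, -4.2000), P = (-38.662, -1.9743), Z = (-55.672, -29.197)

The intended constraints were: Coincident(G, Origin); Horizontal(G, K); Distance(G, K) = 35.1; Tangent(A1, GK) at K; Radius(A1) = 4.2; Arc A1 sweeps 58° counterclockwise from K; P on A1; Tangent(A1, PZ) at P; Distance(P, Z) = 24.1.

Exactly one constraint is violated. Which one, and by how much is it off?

Distance(P, Z) = 24.1 — off by 8.00.

G = (0.00, 0.00) ✓; G.y = 0.00, K.y = 0.00 ✓; |GK| = 35.10 ✓; ∠(HK, KG) = 90.00° ✓; |HK| = 4.200 ✓; bearing(H→P) − bearing(H→K) = 58.00° ✓; |HP| = 4.200 ✓; ∠(HP, PZ) = 90.00° ✓; |PZ| = 32.10 ✗.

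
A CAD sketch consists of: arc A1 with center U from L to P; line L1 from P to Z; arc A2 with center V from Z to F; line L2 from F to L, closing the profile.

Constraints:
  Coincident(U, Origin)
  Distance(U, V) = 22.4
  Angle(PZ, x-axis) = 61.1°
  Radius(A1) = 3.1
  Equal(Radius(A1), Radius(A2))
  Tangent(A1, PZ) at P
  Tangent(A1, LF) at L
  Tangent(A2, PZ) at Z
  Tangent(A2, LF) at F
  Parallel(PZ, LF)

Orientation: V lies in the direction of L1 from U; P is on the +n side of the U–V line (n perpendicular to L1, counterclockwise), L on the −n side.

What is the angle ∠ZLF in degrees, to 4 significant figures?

15.47°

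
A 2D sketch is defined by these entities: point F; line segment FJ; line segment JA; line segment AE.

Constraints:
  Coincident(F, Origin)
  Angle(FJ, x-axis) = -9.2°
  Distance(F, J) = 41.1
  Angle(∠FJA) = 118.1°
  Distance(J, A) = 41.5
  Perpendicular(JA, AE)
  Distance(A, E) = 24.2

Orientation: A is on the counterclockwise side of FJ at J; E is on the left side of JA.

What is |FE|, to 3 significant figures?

62.0

∠FJA = 118.1°, so JA runs at -9.2° + (180° − 118.1°) = 52.7° from the x-axis; with |JA| = 41.5, A = J + 41.5·(cos 52.7°, sin 52.7°) = (65.7, 26.4). JA is perpendicular to AE; with |AE| = 24.2 on the left of JA, E = A + 24.2·(-0.795, 0.606) = (46.5, 41.1). Then |FE| = |E − F| = 62.0.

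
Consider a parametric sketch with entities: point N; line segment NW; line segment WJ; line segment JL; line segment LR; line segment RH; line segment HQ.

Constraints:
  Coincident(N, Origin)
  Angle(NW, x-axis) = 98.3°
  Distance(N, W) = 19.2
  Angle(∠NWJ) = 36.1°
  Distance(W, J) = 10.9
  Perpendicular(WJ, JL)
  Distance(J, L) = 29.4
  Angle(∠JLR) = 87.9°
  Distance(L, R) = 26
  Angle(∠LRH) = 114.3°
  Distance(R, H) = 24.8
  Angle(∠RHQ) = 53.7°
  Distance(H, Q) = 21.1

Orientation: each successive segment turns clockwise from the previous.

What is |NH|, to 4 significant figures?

40.39

∠JLR = 87.9° gives LR at 132.3° from the x-axis; with |LR| = 26.0, R = (-33.65, 9.871). ∠LRH = 114.3° gives RH at 66.60° from the x-axis; with |RH| = 24.8, H = (-23.80, 32.63). Then |NH| = |H − N| = 40.39.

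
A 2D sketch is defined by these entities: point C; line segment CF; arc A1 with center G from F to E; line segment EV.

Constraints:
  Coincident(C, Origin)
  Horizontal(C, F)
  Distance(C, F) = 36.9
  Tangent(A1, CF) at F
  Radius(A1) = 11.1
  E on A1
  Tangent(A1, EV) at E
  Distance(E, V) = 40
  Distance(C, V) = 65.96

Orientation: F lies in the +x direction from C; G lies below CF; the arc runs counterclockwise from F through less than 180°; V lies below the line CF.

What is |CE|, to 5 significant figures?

30.328

Checks: |GE| = 11.10 ✓; ∠(GE, EV) = 90.00° ✓; |EV| = 40.00 ✓; |CV| = 65.96 ✓.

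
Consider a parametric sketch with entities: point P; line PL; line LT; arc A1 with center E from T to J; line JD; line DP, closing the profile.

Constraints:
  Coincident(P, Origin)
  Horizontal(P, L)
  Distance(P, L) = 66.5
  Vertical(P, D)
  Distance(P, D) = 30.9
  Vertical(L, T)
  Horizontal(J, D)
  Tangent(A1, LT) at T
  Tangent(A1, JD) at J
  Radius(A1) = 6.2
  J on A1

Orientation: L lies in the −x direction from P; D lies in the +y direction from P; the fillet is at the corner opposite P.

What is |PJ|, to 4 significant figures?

67.76

P is at the origin; P and L share the same y with |PL| = 66.5 and L on the −x side, so L = (-66.50, 0.000). PD is vertical with |PD| = 30.9 and D on the +y side, so D = (0.000, 30.90). The virtual corner opposite P is at (-66.50, 30.90). The tangent condition forces ET to be normal to LT and A1 meets JD tangentially, so EJ is at right angles to JD, with radius 6.2, so the center E sits 6.2 in from both sides at E = (-60.30, 24.70). That places the tangent points at T = (-66.50, 24.70) on LT and J = (-60.30, 30.90) on JD. Then |PJ| = |J − P| = 67.76.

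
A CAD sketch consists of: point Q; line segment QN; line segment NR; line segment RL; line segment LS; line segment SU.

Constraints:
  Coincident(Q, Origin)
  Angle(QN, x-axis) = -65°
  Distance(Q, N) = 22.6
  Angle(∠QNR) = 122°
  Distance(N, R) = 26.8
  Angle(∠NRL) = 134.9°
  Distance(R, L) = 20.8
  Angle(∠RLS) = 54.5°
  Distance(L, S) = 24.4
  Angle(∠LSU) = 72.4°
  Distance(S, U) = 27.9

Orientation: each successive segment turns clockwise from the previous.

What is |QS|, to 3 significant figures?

29.4

Q is at the origin; QN runs at -65.0° with length 22.6, so N = (9.55, -20.5). ∠QNR = 122.0° gives NR at -123° from the x-axis; with |NR| = 26.8, R = (-5.05, -43.0). ∠NRL = 134.9° gives RL at -168° from the x-axis; with |RL| = 20.8, L = (-25.4, -47.2). ∠RLS = 54.5° gives LS at 66.4° from the x-axis; with |LS| = 24.4, S = (-15.6, -24.9). Then |QS| = |S − Q| = 29.4.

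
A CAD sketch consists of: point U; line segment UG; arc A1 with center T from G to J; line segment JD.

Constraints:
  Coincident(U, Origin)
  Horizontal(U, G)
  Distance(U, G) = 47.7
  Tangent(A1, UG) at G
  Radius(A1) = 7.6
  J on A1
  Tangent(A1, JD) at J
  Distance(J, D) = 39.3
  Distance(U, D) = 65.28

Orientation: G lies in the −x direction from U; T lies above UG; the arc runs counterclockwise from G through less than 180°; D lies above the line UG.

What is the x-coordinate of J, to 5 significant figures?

-40.152

Checks: |UG| = 47.70 ✓; |TJ| = 7.600 ✓; ∠(TJ, JD) = 90.00° ✓; |JD| = 39.30 ✓; |UD| = 65.28 ✓.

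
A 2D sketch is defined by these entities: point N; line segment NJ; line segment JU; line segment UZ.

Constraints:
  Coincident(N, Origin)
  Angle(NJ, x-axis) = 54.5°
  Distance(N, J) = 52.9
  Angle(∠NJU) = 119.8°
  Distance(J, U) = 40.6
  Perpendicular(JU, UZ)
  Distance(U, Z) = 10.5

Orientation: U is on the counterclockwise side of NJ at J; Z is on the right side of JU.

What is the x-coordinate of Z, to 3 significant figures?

23.3

N is at the origin; NJ runs at 54.5° with length 52.9, so J = 52.9·(cos 54.5°, sin 54.5°) = (30.7, 43.1). ∠NJU = 119.8°, so JU runs at 54.5° + (180° − 119.8°) = 115° from the x-axis; with |JU| = 40.6, U = J + 40.6·(cos 115°, sin 115°) = (13.8, 80.0). The perpendicularity gives UZ at right angles to JU; with |UZ| = 10.5 on the right of JU, Z = U + 10.5·(0.909, 0.418) = (23.3, 84.3). So Z.x = 23.3.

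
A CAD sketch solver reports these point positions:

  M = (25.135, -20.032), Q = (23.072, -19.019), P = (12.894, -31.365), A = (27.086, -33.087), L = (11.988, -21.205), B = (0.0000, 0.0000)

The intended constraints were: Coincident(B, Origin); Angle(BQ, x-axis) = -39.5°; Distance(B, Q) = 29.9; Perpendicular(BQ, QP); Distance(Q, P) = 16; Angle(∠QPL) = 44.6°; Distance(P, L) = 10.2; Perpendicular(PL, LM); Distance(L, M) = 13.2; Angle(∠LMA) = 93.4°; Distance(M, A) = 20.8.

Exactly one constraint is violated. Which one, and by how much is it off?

Distance(M, A) = 20.8 — off by 7.60.

B = (0.00, 0.00) ✓; BQ at -39.50° ✓; |BQ| = 29.90 ✓; ∠(BQ, QP) = 90.00° ✓; |QP| = 16.00 ✓; ∠QPL = 44.60° ✓; |PL| = 10.20 ✓; ∠(PL, LM) = 90.00° ✓; |LM| = 13.20 ✓; ∠LMA = 93.40° ✓; |MA| = 13.20 ✗.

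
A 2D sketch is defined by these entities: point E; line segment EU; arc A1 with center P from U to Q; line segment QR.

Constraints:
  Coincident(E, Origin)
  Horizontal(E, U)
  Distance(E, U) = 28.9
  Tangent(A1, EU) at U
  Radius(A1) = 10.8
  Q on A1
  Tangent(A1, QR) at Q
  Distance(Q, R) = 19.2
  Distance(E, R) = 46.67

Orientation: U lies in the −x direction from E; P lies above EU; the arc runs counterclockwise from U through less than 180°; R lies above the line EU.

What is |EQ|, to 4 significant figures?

27.56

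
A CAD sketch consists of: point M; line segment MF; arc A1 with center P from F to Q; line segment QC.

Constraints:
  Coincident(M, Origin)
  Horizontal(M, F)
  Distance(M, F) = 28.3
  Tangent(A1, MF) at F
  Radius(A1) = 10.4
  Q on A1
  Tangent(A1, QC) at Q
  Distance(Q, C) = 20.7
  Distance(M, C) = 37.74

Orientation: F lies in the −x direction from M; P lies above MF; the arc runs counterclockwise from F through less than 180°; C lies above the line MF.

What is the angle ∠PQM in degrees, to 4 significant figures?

141.9°

Checks: M = (0.00, 0.00) ✓; |PQ| = 10.40 ✓; ∠(PQ, QC) = 90.00° ✓; |QC| = 20.70 ✓; |MC| = 37.74 ✓.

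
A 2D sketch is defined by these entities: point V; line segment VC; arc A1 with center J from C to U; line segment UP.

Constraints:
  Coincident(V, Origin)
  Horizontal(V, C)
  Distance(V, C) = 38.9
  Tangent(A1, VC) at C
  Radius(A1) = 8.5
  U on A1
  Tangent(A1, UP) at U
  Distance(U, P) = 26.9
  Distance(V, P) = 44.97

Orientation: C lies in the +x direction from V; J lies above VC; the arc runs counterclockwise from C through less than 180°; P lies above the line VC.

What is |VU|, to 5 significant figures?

47.563

V is at the origin; V and C share the same y with |VC| = 38.9 and C on the +x side, so C = (38.900, 0.0000). A1 meets VC tangentially, so JC is at right angles to VC, so J = C + (0, 8.5) = (38.900, 8.5000). Since JU ⟂ UP (tangency), |JP| = √(8.5² + 26.9²) = 28.211 regardless of where U sits on A1. So P lies on both circle(V, 44.97) and circle(J, 28.211); the above-VC intersection is P = (28.551, 34.744). U is the foot of the tangent from P: U = (45.500, 13.856).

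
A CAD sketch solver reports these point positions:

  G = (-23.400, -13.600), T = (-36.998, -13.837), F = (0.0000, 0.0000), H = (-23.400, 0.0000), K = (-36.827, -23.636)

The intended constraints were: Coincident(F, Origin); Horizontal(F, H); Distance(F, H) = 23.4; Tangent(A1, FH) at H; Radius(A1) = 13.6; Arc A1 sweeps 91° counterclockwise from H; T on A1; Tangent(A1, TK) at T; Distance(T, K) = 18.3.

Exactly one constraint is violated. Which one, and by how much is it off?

Distance(T, K) = 18.3 — off by 8.50.

F = (0.00, 0.00) ✓; F.y = 0.00, H.y = 0.00 ✓; |FH| = 23.40 ✓; ∠(GH, HF) = 90.00° ✓; |GH| = 13.60 ✓; bearing(G→T) − bearing(G→H) = 91.00° ✓; |GT| = 13.60 ✓; ∠(GT, TK) = 90.00° ✓; |TK| = 9.800 ✗.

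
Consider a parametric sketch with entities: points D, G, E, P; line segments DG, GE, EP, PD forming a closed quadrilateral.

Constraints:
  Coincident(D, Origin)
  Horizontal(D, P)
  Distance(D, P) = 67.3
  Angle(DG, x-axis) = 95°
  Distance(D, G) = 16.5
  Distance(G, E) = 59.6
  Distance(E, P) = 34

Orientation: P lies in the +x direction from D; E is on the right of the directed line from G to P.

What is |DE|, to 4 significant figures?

48.82

D is at the origin; DP is horizontal with |DP| = 67.3 and P in +x, so P = (67.3, 0). DG runs at 95.0° with |DG| = 16.5, so G = (-1.438, 16.44). E is determined by |GE| = 59.6 and |EP| = 34.0 together: it lies at the intersection of circle(G, 59.6) and circle(P, 34.0). With |GP| = 70.68, the foot of the radical line on GP is 52.29 from G and the perpendicular offset is √(59.6² − 52.29²) = 28.60. Taking the right-of-GP solution: E = (42.77, -23.54).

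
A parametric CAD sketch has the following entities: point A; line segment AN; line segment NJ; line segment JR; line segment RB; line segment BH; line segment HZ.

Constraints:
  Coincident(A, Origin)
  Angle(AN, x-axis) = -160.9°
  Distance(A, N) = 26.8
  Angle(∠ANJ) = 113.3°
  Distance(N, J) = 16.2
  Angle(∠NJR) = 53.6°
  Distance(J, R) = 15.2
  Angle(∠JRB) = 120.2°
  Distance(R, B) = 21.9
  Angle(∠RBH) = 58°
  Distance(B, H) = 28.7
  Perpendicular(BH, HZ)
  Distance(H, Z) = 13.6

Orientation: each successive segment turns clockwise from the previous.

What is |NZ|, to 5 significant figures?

14.489

A is at the origin; AN runs at -160.9° with length 26.8, so N = (-25.325, -8.7694). ∠ANJ = 113.3° gives NJ at 132.40° from the x-axis; with |NJ| = 16.2, J = (-36.248, 3.1935). ∠NJR = 53.6° gives JR at 6.0000° from the x-axis; with |JR| = 15.2, R = (-21.132, 4.7824). ∠JRB = 120.2° gives RB at -53.800° from the x-axis; with |RB| = 21.9, B = (-8.1973, -12.890). ∠RBH = 58.0° gives BH at -175.80° from the x-axis; with |BH| = 28.7, H = (-36.820, -14.992). BH is perpendicular to HZ, so HZ runs at 94.200°; with |HZ| = 13.6, Z = (-37.816, -1.4285). Then |NZ| = |Z − N| = 14.489.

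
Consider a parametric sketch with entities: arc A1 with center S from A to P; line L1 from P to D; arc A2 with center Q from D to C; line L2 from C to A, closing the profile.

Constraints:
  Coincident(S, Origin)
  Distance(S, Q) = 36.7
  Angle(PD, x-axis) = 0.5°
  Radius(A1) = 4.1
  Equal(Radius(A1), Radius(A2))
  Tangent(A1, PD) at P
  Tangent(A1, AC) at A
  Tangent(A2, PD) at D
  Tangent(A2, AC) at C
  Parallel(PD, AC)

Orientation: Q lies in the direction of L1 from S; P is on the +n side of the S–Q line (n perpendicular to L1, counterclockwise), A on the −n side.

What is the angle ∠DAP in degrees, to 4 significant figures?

77.41°

The slot axis is L1's direction at 0.5°, so u = (cos 0.5°, sin 0.5°) = (1.000, 0.008727) and n = (−sin 0.5°, cos 0.5°) = (-0.008727, 1.000). S is at the origin and Q lies 36.7 along u from S, so Q = 36.7·u = (36.70, 0.3203). Tangency of A1 to both parallel lines with radius 4.1 puts P and A at S ± 4.1·n: P = (-0.03578, 4.100), A = (0.03578, -4.100). Equal radii place D and C the same way about Q: D = Q + 4.1·n = (36.66, 4.420), C = Q − 4.1·n = (36.73, -3.780). Then cos ∠DAP = AD·AP / (|AD||AP|), giving 77.41°.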